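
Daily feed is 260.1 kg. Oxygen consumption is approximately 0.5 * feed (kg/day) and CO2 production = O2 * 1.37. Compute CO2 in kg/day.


O2 = 260.1 * 0.5 = 130.05
CO2 = 130.05 * 1.37 = 178.1685

178.1685 kg/day


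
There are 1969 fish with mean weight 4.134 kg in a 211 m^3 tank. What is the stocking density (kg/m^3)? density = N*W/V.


Total biomass = 1969 fish * 4.134 kg = 8139.846 kg
Density = total biomass / volume = 8139.846 / 211 = 38.5775 kg/m^3

38.5775 kg/m^3


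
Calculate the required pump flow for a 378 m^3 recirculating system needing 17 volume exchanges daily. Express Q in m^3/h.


Daily recirculation volume = 378 m^3 * 17 = 6426 m^3/day
Flow rate Q = daily volume / 24 h = 6426 / 24 = 267.75 m^3/h

267.75 m^3/h


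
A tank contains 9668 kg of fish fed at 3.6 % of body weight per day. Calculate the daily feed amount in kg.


Feeding rate fraction = 3.6% / 100 = 0.036
Daily feed = 9668 kg * 0.036 = 348.048 kg/day

348.048 kg/day


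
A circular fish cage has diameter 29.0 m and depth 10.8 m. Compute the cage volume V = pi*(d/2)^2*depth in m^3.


r = d/2 = 29.0/2 = 14.5 m
Base area = pi*r^2 = pi*14.5^2 = 660.51986 m^2
Volume = 660.51986 * 10.8 = 7133.61 m^3

7133.61 m^3


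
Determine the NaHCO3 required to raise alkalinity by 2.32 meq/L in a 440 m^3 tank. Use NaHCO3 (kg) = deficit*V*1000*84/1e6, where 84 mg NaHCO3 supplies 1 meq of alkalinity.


Tank volume in L = 440 m^3 * 1000 = 440000 L
Total meq required = 2.32 meq/L * 440000 L = 1020800 meq
NaHCO3 mass = 1020800 meq * 84 mg/meq / 1e6 = 85.7472 kg

85.7472 kg


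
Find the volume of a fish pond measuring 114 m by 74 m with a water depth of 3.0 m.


Base area = L * W = 114 * 74 = 8436 m^2
Volume = area * depth = 8436 * 3.0 = 25308 m^3

25308 m^3


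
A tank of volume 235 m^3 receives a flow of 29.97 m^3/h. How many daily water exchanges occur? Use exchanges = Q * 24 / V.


Daily flow volume = 29.97 m^3/h * 24 h = 719.28 m^3/day
Exchanges = daily flow / tank volume = 719.28 / 235 = 3.06077 exchanges/day

3.06077 exchanges/day


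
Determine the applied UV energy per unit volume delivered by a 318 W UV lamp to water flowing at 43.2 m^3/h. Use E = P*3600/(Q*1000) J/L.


Energy delivered per hour = 318 W * 3600 s = 1144800 J/h
Volume treated per hour = 43.2 m^3/h * 1000 = 43200 L/h
dose = 1144800 / 43200 = 26.5 J/L

26.5 J/L


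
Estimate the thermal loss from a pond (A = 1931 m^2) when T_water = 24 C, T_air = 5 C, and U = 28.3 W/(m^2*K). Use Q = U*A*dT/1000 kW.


Temperature difference dT = 24 - 5 = 19 K
Heat loss (W) = U * A * dT = 28.3 * 1931 * 19 = 1038298.7 W
Convert to kW: 1038298.7 / 1000 = 1038.2987 kW

1038.2987 kW


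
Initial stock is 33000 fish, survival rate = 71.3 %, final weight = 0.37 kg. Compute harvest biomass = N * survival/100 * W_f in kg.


Survivors = 33000 * 71.3/100 = 23529 fish
Harvest biomass = survivors * W_f = 23529 * 0.37 = 8705.73 kg

8705.73 kg


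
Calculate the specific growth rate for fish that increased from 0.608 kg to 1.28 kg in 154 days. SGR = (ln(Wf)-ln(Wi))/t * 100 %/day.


ln(W_f) = ln(1.28) = 0.24686008
ln(W_i) = ln(0.608) = -0.4975804
ln(W_f) - ln(W_i) = 0.24686008 - -0.4975804 = 0.74444048
SGR = 0.74444048 / 154 * 100 = 0.483403 %/day

0.483403 %/day


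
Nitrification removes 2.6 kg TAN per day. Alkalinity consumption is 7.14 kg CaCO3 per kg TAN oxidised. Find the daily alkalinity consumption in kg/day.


Alkalinity factor: 7.14 kg CaCO3 consumed per kg TAN nitrified
alk = 2.6 kg TAN * 7.14 = 18.564 kg CaCO3/day

18.564 kg CaCO3/day


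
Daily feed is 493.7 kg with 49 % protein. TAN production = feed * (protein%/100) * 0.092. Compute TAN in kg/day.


Protein in feed = 493.7 * 49/100 = 241.913 kg/day
TAN = protein * 0.092 = 241.913 * 0.092 = 22.255996 kg/day

22.255996 kg/day


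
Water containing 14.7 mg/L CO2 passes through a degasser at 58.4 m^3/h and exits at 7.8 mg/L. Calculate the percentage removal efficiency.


CO2_out / CO2_in = 7.8 / 14.7 = 0.53061224
Fraction remaining = 0.53061224
efficiency = (1 - 0.53061224) * 100 = 46.9388 %

46.9388 %


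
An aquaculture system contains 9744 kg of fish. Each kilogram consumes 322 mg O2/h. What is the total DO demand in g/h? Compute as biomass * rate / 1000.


Total O2 consumption (mg/h) = 9744 kg * 322 mg/(kg*h) = 3137568 mg/h
Convert to g/h: 3137568 / 1000 = 3137.568 g/h

3137.568 g/h


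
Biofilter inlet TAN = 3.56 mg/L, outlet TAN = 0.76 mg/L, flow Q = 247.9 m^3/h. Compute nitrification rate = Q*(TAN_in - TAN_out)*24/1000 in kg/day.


Concentration drop: TAN_in - TAN_out = 3.56 - 0.76 = 2.8 mg/L
Hourly TAN removed = Q * dTAN = 247.9 m^3/h * 2.8 mg/L = 694.12 g/h  (m^3/h * mg/L = g/h)
Daily TAN removed = 694.12 * 24 = 16658.88 g/day
Convert to kg/day: 16658.88 / 1000 = 16.65888 kg/day

16.65888 kg/day


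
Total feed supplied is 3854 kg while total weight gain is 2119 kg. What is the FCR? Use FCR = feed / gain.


FCR = feed consumed / weight gained
FCR = 3854 kg / 2119 kg = 1.81878

1.81878


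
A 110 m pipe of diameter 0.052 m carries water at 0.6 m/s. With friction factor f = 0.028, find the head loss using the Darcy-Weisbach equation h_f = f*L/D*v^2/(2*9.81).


v^2 = 0.6^2 = 0.36 m^2/s^2
L/D = 110/0.052 = 2115.3846
h_f = f*(L/D)*v^2/(2g) = 0.028 * 2115.3846 * 0.36 / 19.62 = 1.0868 m

1.0868 m


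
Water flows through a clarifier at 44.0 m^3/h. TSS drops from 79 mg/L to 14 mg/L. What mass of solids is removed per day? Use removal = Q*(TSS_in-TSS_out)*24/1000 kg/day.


Concentration drop: TSS_in - TSS_out = 79 - 14 = 65 mg/L
Hourly solids removed = Q * dTSS = 44.0 m^3/h * 65 mg/L = 2860 g/h  (m^3/h * mg/L = g/h)
Daily solids removed = 2860 * 24 = 68640 g/day
Convert g to kg: 68640 / 1000 = 68.64 kg/day

68.64 kg/day


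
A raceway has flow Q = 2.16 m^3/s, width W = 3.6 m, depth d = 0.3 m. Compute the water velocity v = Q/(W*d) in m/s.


Cross-sectional area = W * d = 3.6 * 0.3 = 1.08 m^2
Velocity = Q / A = 2.16 / 1.08 = 2 m/s

2 m/s


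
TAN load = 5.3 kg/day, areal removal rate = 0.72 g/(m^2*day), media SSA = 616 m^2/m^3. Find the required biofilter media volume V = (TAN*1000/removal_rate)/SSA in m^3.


A = 5.3*1000 / 0.72 = 7361.1111 m^2
V = 7361.1111 / 616 = 11.9499

11.9499 m^3


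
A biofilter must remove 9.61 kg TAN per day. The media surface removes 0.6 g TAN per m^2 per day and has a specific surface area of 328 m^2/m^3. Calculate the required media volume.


A = 9.61*1000 / 0.6 = 16016.667 m^2
V = 16016.667 / 328 = 48.8313

48.8313 m^3


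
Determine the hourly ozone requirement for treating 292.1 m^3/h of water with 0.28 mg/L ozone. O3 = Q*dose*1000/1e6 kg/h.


O3 demand (mg/h) = Q * dose * 1000 = 292.1 * 0.28 * 1000 = 81788 mg/h
Convert mg to kg: 81788 / 1e6 = 0.081788 kg/h

0.081788 kg/h


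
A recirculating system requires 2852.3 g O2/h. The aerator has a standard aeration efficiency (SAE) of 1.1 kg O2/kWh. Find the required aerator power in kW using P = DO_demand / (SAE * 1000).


SAE in g O2/kWh = 1.1 * 1000 = 1100 g/kWh
P = DO_demand / SAE_g = 2852.3 / 1100 = 2.593 kW

2.593 kW


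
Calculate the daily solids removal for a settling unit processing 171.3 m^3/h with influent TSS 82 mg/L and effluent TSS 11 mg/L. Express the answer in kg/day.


Concentration drop: TSS_in - TSS_out = 82 - 11 = 71 mg/L
Hourly solids removed = Q * dTSS = 171.3 m^3/h * 71 mg/L = 12162.3 g/h  (m^3/h * mg/L = g/h)
Daily solids removed = 12162.3 * 24 = 291895.2 g/day
Convert g to kg: 291895.2 / 1000 = 291.8952 kg/day

291.8952 kg/day


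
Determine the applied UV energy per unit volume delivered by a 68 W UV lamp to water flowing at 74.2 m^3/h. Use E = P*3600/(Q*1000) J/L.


Energy delivered per hour = 68 W * 3600 s = 244800 J/h
Volume treated per hour = 74.2 m^3/h * 1000 = 74200 L/h
dose = 244800 / 74200 = 3.29919 J/L

3.29919 J/L


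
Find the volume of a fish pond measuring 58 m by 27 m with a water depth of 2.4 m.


Base area = L * W = 58 * 27 = 1566 m^2
Volume = area * depth = 1566 * 2.4 = 3758.4 m^3

3758.4 m^3


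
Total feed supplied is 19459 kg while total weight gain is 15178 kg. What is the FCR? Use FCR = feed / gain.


FCR = feed consumed / weight gained
FCR = 19459 kg / 15178 kg = 1.28205

1.28205


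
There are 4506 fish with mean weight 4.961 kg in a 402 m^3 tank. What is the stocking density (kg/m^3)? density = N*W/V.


Total biomass = 4506 fish * 4.961 kg = 22354.266 kg
Density = total biomass / volume = 22354.266 / 402 = 55.6076 kg/m^3

55.6076 kg/m^3


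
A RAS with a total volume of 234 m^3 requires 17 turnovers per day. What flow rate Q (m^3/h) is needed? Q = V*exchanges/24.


Daily recirculation volume = 234 m^3 * 17 = 3978 m^3/day
Flow rate Q = daily volume / 24 h = 3978 / 24 = 165.75 m^3/h

165.75 m^3/h


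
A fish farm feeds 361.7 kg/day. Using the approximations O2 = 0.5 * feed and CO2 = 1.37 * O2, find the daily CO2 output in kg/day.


O2 = 361.7 * 0.5 = 180.85
CO2 = 180.85 * 1.37 = 247.7645

247.7645 kg/day


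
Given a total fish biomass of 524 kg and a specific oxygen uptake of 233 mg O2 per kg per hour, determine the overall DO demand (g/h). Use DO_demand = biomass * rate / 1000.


Total O2 consumption (mg/h) = 524 kg * 233 mg/(kg*h) = 122092 mg/h
Convert to g/h: 122092 / 1000 = 122.092 g/h

122.092 g/h


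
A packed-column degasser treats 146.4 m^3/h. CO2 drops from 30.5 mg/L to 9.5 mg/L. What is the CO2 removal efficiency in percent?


CO2_out / CO2_in = 9.5 / 30.5 = 0.31147541
Fraction remaining = 0.31147541
efficiency = (1 - 0.31147541) * 100 = 68.8525 %

68.8525 %


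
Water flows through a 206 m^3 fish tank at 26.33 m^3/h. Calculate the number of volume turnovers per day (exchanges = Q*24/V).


Daily flow volume = 26.33 m^3/h * 24 h = 631.92 m^3/day
Exchanges = daily flow / tank volume = 631.92 / 206 = 3.06757 exchanges/day

3.06757 exchanges/day


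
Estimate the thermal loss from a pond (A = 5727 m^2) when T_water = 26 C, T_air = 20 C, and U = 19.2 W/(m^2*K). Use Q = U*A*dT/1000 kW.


Temperature difference dT = 26 - 20 = 6 K
Heat loss (W) = U * A * dT = 19.2 * 5727 * 6 = 659750.4 W
Convert to kW: 659750.4 / 1000 = 659.7504 kW

659.7504 kW


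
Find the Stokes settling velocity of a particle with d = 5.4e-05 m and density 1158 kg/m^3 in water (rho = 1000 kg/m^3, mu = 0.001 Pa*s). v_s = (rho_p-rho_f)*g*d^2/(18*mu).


Density difference: rho_p - rho_f = 1158 - 1000 = 158 kg/m^3
d^2 = (5.4e-05)^2 = 2.916e-09 m^2
Numerator = (rho_p - rho_f) * g * d^2 = 158 * 9.81 * 2.916e-09 = 4.5197417e-06
Denominator = 18 * mu = 18 * 0.001 = 0.018
v_s = 4.5197417e-06 / 0.018 = 2.51097e-04 m/s
Check: Re = rho_f * v_s * d / mu = 1000 * 2.51097e-04 * 5.4e-05 / 0.001 = 0.0136 < 1, so Stokes' law applies.

2.51097e-04 m/s


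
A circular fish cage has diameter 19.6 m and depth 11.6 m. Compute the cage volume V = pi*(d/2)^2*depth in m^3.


r = d/2 = 19.6/2 = 9.8 m
Base area = pi*r^2 = pi*9.8^2 = 301.71856 m^2
Volume = 301.71856 * 11.6 = 3499.94 m^3

3499.94 m^3


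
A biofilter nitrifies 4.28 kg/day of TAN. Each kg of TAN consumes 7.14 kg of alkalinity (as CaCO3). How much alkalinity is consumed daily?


Alkalinity factor: 7.14 kg CaCO3 consumed per kg TAN nitrified
alk = 4.28 kg TAN * 7.14 = 30.5592 kg CaCO3/day

30.5592 kg CaCO3/day


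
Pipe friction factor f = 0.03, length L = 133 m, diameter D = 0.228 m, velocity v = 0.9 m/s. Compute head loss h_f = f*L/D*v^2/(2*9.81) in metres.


v^2 = 0.9^2 = 0.81 m^2/s^2
L/D = 133/0.228 = 583.33333
h_f = f*(L/D)*v^2/(2g) = 0.03 * 583.33333 * 0.81 / 19.62 = 0.722477 m

0.722477 m


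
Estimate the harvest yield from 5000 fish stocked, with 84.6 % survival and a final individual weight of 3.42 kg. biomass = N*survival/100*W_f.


Survivors = 5000 * 84.6/100 = 4230 fish
Harvest biomass = survivors * W_f = 4230 * 3.42 = 14466.6 kg

14466.6 kg


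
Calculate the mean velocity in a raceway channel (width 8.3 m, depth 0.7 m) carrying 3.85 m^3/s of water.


Cross-sectional area = W * d = 8.3 * 0.7 = 5.81 m^2
Velocity = Q / A = 3.85 / 5.81 = 0.662651 m/s

0.662651 m/s


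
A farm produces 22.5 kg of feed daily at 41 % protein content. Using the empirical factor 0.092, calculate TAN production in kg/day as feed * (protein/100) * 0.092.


Protein in feed = 22.5 * 41/100 = 9.225 kg/day
TAN = protein * 0.092 = 9.225 * 0.092 = 0.8487 kg/day

0.8487 kg/day


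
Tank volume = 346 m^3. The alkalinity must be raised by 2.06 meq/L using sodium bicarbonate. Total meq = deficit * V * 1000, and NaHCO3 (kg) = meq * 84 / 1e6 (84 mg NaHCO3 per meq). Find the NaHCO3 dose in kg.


Tank volume in L = 346 m^3 * 1000 = 346000 L
Total meq required = 2.06 meq/L * 346000 L = 712760 meq
NaHCO3 mass = 712760 meq * 84 mg/meq / 1e6 = 59.8718 kg

59.8718 kg


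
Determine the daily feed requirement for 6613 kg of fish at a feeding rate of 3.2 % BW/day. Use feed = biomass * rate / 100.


Feeding rate fraction = 3.2% / 100 = 0.032
Daily feed = 6613 kg * 0.032 = 211.616 kg/day

211.616 kg/day


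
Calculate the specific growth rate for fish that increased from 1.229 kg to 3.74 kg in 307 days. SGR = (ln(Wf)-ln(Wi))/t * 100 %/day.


ln(W_f) = ln(3.74) = 1.3190856
ln(W_i) = ln(1.229) = 0.20620083
ln(W_f) - ln(W_i) = 1.3190856 - 0.20620083 = 1.1128848
SGR = 1.1128848 / 307 * 100 = 0.362503 %/day

0.362503 %/day


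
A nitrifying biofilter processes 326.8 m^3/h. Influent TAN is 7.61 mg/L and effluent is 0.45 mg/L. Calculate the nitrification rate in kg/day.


Concentration drop: TAN_in - TAN_out = 7.61 - 0.45 = 7.16 mg/L
Hourly TAN removed = Q * dTAN = 326.8 m^3/h * 7.16 mg/L = 2339.888 g/h  (m^3/h * mg/L = g/h)
Daily TAN removed = 2339.888 * 24 = 56157.312 g/day
Convert to kg/day: 56157.312 / 1000 = 56.157312 kg/day

56.157312 kg/day


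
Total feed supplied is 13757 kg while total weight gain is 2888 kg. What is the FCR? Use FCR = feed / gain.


FCR = feed consumed / weight gained
FCR = 13757 kg / 2888 kg = 4.7635

4.7635


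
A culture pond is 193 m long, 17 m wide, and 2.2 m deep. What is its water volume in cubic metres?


Base area = L * W = 193 * 17 = 3281 m^2
Volume = area * depth = 3281 * 2.2 = 7218.2 m^3

7218.2 m^3


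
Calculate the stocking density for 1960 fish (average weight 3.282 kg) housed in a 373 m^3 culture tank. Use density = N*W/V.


Total biomass = 1960 fish * 3.282 kg = 6432.72 kg
Density = total biomass / volume = 6432.72 / 373 = 17.2459 kg/m^3

17.2459 kg/m^3


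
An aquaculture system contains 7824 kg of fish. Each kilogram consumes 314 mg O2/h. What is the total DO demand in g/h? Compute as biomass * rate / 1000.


Total O2 consumption (mg/h) = 7824 kg * 314 mg/(kg*h) = 2456736 mg/h
Convert to g/h: 2456736 / 1000 = 2456.736 g/h

2456.736 g/h


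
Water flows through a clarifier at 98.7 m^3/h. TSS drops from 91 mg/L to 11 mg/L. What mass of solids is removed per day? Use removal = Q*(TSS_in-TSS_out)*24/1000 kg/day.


Concentration drop: TSS_in - TSS_out = 91 - 11 = 80 mg/L
Hourly solids removed = Q * dTSS = 98.7 m^3/h * 80 mg/L = 7896 g/h  (m^3/h * mg/L = g/h)
Daily solids removed = 7896 * 24 = 189504 g/day
Convert g to kg: 189504 / 1000 = 189.504 kg/day

189.504 kg/day


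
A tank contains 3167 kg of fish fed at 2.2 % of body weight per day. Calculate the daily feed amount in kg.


Feeding rate fraction = 2.2% / 100 = 0.022
Daily feed = 3167 kg * 0.022 = 69.674 kg/day

69.674 kg/day


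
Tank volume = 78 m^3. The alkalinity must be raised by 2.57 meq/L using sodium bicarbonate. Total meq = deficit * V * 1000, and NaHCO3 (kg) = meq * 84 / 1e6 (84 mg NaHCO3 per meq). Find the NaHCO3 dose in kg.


Tank volume in L = 78 m^3 * 1000 = 78000 L
Total meq required = 2.57 meq/L * 78000 L = 200460 meq
NaHCO3 mass = 200460 meq * 84 mg/meq / 1e6 = 16.8386 kg

16.8386 kg


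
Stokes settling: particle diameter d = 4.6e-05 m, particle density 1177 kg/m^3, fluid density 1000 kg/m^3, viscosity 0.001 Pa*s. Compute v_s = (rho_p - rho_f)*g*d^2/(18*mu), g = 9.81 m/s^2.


Density difference: rho_p - rho_f = 1177 - 1000 = 177 kg/m^3
d^2 = (4.6e-05)^2 = 2.116e-09 m^2
Numerator = (rho_p - rho_f) * g * d^2 = 177 * 9.81 * 2.116e-09 = 3.6741589e-06
Denominator = 18 * mu = 18 * 0.001 = 0.018
v_s = 3.6741589e-06 / 0.018 = 2.0412e-04 m/s
Check: Re = rho_f * v_s * d / mu = 1000 * 2.0412e-04 * 4.6e-05 / 0.001 = 0.00939 < 1, so Stokes' law applies.

2.0412e-04 m/s


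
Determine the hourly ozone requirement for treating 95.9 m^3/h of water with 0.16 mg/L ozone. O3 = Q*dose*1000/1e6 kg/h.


O3 demand (mg/h) = Q * dose * 1000 = 95.9 * 0.16 * 1000 = 15344 mg/h
Convert mg to kg: 15344 / 1e6 = 0.015344 kg/h

0.015344 kg/h


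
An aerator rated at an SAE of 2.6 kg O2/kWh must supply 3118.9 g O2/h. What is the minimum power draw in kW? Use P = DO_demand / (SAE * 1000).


SAE in g O2/kWh = 2.6 * 1000 = 2600 g/kWh
P = DO_demand / SAE_g = 3118.9 / 2600 = 1.19958 kW

1.19958 kW


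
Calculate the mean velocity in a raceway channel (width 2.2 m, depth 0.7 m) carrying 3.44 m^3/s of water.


Cross-sectional area = W * d = 2.2 * 0.7 = 1.54 m^2
Velocity = Q / A = 3.44 / 1.54 = 2.23377 m/s

2.23377 m/s


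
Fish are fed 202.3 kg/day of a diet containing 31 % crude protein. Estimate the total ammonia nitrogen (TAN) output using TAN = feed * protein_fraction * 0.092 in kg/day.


Protein in feed = 202.3 * 31/100 = 62.713 kg/day
TAN = protein * 0.092 = 62.713 * 0.092 = 5.769596 kg/day

5.769596 kg/day


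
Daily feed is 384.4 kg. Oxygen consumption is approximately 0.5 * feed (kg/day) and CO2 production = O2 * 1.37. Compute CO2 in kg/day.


O2 = 384.4 * 0.5 = 192.2
CO2 = 192.2 * 1.37 = 263.314

263.314 kg/day


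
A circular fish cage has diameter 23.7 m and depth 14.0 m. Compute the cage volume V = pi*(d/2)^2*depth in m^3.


r = d/2 = 23.7/2 = 11.85 m
Base area = pi*r^2 = pi*11.85^2 = 441.15029 m^2
Volume = 441.15029 * 14.0 = 6176.1 m^3

6176.1 m^3


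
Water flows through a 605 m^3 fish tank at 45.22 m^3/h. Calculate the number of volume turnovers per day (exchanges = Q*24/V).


Daily flow volume = 45.22 m^3/h * 24 h = 1085.28 m^3/day
Exchanges = daily flow / tank volume = 1085.28 / 605 = 1.79385 exchanges/day

1.79385 exchanges/day


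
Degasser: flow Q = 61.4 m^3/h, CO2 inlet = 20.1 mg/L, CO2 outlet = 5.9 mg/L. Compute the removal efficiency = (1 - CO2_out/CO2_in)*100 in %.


CO2_out / CO2_in = 5.9 / 20.1 = 0.29353234
Fraction remaining = 0.29353234
efficiency = (1 - 0.29353234) * 100 = 70.6468 %

70.6468 %


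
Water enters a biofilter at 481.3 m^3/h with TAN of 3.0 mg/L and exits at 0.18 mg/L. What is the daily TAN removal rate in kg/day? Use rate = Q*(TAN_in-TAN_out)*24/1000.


Concentration drop: TAN_in - TAN_out = 3.0 - 0.18 = 2.82 mg/L
Hourly TAN removed = Q * dTAN = 481.3 m^3/h * 2.82 mg/L = 1357.266 g/h  (m^3/h * mg/L = g/h)
Daily TAN removed = 1357.266 * 24 = 32574.384 g/day
Convert to kg/day: 32574.384 / 1000 = 32.574384 kg/day

32.574384 kg/day


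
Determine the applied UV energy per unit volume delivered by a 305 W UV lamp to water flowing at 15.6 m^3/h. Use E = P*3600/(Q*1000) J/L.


Energy delivered per hour = 305 W * 3600 s = 1098000 J/h
Volume treated per hour = 15.6 m^3/h * 1000 = 15600 L/h
dose = 1098000 / 15600 = 70.3846 J/L

70.3846 J/L


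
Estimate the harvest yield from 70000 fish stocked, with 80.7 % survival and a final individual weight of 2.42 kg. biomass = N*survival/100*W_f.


Survivors = 70000 * 80.7/100 = 56490 fish
Harvest biomass = survivors * W_f = 56490 * 2.42 = 136705.8 kg

136705.8 kg


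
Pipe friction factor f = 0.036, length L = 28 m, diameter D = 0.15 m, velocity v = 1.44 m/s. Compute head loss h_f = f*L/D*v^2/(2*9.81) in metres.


v^2 = 1.44^2 = 2.0736 m^2/s^2
L/D = 28/0.15 = 186.66667
h_f = f*(L/D)*v^2/(2g) = 0.036 * 186.66667 * 2.0736 / 19.62 = 0.710224 m

0.710224 m


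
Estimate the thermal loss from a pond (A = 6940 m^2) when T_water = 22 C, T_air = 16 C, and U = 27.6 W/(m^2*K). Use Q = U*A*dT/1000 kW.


Temperature difference dT = 22 - 16 = 6 K
Heat loss (W) = U * A * dT = 27.6 * 6940 * 6 = 1149264 W
Convert to kW: 1149264 / 1000 = 1149.264 kW

1149.264 kW


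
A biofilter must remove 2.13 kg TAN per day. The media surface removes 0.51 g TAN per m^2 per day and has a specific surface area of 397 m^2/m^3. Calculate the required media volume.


A = 2.13*1000 / 0.51 = 4176.4706 m^2
V = 4176.4706 / 397 = 10.5201

10.5201 m^3


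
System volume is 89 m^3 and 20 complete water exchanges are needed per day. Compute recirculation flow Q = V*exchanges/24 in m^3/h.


Daily recirculation volume = 89 m^3 * 20 = 1780 m^3/day
Flow rate Q = daily volume / 24 h = 1780 / 24 = 74.1667 m^3/h

74.1667 m^3/h


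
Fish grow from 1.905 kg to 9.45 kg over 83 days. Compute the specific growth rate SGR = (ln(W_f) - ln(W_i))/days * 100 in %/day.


ln(W_f) = ln(9.45) = 2.2460147
ln(W_i) = ln(1.905) = 0.64448201
ln(W_f) - ln(W_i) = 2.2460147 - 0.64448201 = 1.6015327
SGR = 1.6015327 / 83 * 100 = 1.92956 %/day

1.92956 %/day


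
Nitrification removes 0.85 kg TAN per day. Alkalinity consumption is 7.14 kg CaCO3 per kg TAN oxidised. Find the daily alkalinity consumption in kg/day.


Alkalinity factor: 7.14 kg CaCO3 consumed per kg TAN nitrified
alk = 0.85 kg TAN * 7.14 = 6.069 kg CaCO3/day

6.069 kg CaCO3/day


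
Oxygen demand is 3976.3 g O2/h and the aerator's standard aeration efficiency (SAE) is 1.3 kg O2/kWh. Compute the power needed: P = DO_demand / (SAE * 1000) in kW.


SAE in g O2/kWh = 1.3 * 1000 = 1300 g/kWh
P = DO_demand / SAE_g = 3976.3 / 1300 = 3.05869 kW

3.05869 kW


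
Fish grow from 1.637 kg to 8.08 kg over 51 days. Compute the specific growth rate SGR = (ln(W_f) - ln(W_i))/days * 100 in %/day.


ln(W_f) = ln(8.08) = 2.0893919
ln(W_i) = ln(1.637) = 0.4928653
ln(W_f) - ln(W_i) = 2.0893919 - 0.4928653 = 1.5965266
SGR = 1.5965266 / 51 * 100 = 3.13044 %/day

3.13044 %/day


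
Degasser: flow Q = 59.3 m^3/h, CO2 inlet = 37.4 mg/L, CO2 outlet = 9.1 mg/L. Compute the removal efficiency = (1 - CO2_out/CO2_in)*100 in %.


CO2_out / CO2_in = 9.1 / 37.4 = 0.24331551
Fraction remaining = 0.24331551
efficiency = (1 - 0.24331551) * 100 = 75.6684 %

75.6684 %


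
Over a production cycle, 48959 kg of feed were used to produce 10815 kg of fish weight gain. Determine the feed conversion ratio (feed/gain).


FCR = feed consumed / weight gained
FCR = 48959 kg / 10815 kg = 4.52695

4.52695


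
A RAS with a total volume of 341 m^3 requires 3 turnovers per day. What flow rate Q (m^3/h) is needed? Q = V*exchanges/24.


Daily recirculation volume = 341 m^3 * 3 = 1023 m^3/day
Flow rate Q = daily volume / 24 h = 1023 / 24 = 42.625 m^3/h

42.625 m^3/h


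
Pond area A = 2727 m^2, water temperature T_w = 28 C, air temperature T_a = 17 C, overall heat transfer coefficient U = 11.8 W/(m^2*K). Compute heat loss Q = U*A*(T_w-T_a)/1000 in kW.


Temperature difference dT = 28 - 17 = 11 K
Heat loss (W) = U * A * dT = 11.8 * 2727 * 11 = 353964.6 W
Convert to kW: 353964.6 / 1000 = 353.9646 kW

353.9646 kW


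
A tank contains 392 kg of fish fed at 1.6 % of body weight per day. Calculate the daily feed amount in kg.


Feeding rate fraction = 1.6% / 100 = 0.016
Daily feed = 392 kg * 0.016 = 6.272 kg/day

6.272 kg/day


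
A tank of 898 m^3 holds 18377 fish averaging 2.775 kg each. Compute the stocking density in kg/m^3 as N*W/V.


Total biomass = 18377 fish * 2.775 kg = 50996.175 kg
Density = total biomass / volume = 50996.175 / 898 = 56.7886 kg/m^3

56.7886 kg/m^3


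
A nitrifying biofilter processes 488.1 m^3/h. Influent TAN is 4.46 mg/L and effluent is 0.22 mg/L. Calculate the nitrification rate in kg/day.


Concentration drop: TAN_in - TAN_out = 4.46 - 0.22 = 4.24 mg/L
Hourly TAN removed = Q * dTAN = 488.1 m^3/h * 4.24 mg/L = 2069.544 g/h  (m^3/h * mg/L = g/h)
Daily TAN removed = 2069.544 * 24 = 49669.056 g/day
Convert to kg/day: 49669.056 / 1000 = 49.669056 kg/day

49.669056 kg/day


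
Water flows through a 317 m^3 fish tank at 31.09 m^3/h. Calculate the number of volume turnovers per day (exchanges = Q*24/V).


Daily flow volume = 31.09 m^3/h * 24 h = 746.16 m^3/day
Exchanges = daily flow / tank volume = 746.16 / 317 = 2.35382 exchanges/day

2.35382 exchanges/day


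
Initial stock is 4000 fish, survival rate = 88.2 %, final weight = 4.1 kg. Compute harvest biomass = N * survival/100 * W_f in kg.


Survivors = 4000 * 88.2/100 = 3528 fish
Harvest biomass = survivors * W_f = 3528 * 4.1 = 14464.8 kg

14464.8 kg


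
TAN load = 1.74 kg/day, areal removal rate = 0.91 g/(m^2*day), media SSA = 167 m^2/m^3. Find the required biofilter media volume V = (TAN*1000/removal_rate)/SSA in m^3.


A = 1.74*1000 / 0.91 = 1912.0879 m^2
V = 1912.0879 / 167 = 11.4496

11.4496 m^3


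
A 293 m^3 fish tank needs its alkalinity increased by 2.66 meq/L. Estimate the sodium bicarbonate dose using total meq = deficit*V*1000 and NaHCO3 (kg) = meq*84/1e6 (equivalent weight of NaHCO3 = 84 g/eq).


Tank volume in L = 293 m^3 * 1000 = 293000 L
Total meq required = 2.66 meq/L * 293000 L = 779380 meq
NaHCO3 mass = 779380 meq * 84 mg/meq / 1e6 = 65.4679 kg

65.4679 kg


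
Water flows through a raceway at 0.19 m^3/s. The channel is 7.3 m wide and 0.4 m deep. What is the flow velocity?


Cross-sectional area = W * d = 7.3 * 0.4 = 2.92 m^2
Velocity = Q / A = 0.19 / 2.92 = 0.0650685 m/s

0.0650685 m/s


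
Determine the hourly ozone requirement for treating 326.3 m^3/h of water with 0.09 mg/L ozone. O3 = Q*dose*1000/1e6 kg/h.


O3 demand (mg/h) = Q * dose * 1000 = 326.3 * 0.09 * 1000 = 29367 mg/h
Convert mg to kg: 29367 / 1e6 = 0.029367 kg/h

0.029367 kg/h


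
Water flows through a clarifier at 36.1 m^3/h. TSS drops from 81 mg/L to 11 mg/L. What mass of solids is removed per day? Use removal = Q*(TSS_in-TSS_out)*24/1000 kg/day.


Concentration drop: TSS_in - TSS_out = 81 - 11 = 70 mg/L
Hourly solids removed = Q * dTSS = 36.1 m^3/h * 70 mg/L = 2527 g/h  (m^3/h * mg/L = g/h)
Daily solids removed = 2527 * 24 = 60648 g/day
Convert g to kg: 60648 / 1000 = 60.648 kg/day

60.648 kg/day


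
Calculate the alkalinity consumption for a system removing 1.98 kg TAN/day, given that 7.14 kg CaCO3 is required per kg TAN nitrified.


Alkalinity factor: 7.14 kg CaCO3 consumed per kg TAN nitrified
alk = 1.98 kg TAN * 7.14 = 14.1372 kg CaCO3/day

14.1372 kg CaCO3/day


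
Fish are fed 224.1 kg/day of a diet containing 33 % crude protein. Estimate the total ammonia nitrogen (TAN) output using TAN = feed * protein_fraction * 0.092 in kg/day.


Protein in feed = 224.1 * 33/100 = 73.953 kg/day
TAN = protein * 0.092 = 73.953 * 0.092 = 6.803676 kg/day

6.803676 kg/day


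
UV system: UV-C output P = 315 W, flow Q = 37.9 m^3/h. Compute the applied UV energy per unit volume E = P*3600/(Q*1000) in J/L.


Energy delivered per hour = 315 W * 3600 s = 1134000 J/h
Volume treated per hour = 37.9 m^3/h * 1000 = 37900 L/h
dose = 1134000 / 37900 = 29.9208 J/L

29.9208 J/L


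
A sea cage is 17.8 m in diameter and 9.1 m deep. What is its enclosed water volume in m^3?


r = d/2 = 17.8/2 = 8.9 m
Base area = pi*r^2 = pi*8.9^2 = 248.84555 m^2
Volume = 248.84555 * 9.1 = 2264.49 m^3

2264.49 m^3


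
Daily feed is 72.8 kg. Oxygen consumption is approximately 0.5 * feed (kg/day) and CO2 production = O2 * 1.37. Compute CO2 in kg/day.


O2 = 72.8 * 0.5 = 36.4
CO2 = 36.4 * 1.37 = 49.868

49.868 kg/day


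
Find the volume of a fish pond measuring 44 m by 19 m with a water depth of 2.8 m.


Base area = L * W = 44 * 19 = 836 m^2
Volume = area * depth = 836 * 2.8 = 2340.8 m^3

2340.8 m^3


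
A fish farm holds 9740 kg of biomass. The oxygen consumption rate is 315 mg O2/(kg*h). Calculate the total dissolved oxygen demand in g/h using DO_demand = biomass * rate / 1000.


Total O2 consumption (mg/h) = 9740 kg * 315 mg/(kg*h) = 3068100 mg/h
Convert to g/h: 3068100 / 1000 = 3068.1 g/h

3068.1 g/h


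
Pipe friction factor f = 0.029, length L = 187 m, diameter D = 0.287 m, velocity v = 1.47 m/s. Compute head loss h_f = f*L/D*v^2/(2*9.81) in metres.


v^2 = 1.47^2 = 2.1609 m^2/s^2
L/D = 187/0.287 = 651.56794
h_f = f*(L/D)*v^2/(2g) = 0.029 * 651.56794 * 2.1609 / 19.62 = 2.0811 m

2.0811 m


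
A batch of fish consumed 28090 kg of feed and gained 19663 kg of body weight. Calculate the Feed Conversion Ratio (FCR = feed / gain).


FCR = feed consumed / weight gained
FCR = 28090 kg / 19663 kg = 1.42857

1.42857


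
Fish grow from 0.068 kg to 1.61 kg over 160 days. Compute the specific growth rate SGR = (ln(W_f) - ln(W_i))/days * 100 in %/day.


ln(W_f) = ln(1.61) = 0.47623418
ln(W_i) = ln(0.068) = -2.6882476
ln(W_f) - ln(W_i) = 0.47623418 - -2.6882476 = 3.1644818
SGR = 3.1644818 / 160 * 100 = 1.9778 %/day

1.9778 %/day


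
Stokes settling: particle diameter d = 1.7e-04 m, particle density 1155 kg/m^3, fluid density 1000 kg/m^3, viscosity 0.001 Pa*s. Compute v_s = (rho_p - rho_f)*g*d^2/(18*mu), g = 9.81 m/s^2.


Density difference: rho_p - rho_f = 1155 - 1000 = 155 kg/m^3
d^2 = (1.7e-04)^2 = 2.89e-08 m^2
Numerator = (rho_p - rho_f) * g * d^2 = 155 * 9.81 * 2.89e-08 = 4.3943895e-05
Denominator = 18 * mu = 18 * 0.001 = 0.018
v_s = 4.3943895e-05 / 0.018 = 0.00244133 m/s
Check: Re = rho_f * v_s * d / mu = 1000 * 0.00244133 * 1.7e-04 / 0.001 = 0.415 < 1, so Stokes' law applies.

0.00244133 m/s


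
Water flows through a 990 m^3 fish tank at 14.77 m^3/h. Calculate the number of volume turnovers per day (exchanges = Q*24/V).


Daily flow volume = 14.77 m^3/h * 24 h = 354.48 m^3/day
Exchanges = daily flow / tank volume = 354.48 / 990 = 0.358061 exchanges/day

0.358061 exchanges/day


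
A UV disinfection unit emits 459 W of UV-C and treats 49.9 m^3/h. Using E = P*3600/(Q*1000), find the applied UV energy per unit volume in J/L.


Energy delivered per hour = 459 W * 3600 s = 1652400 J/h
Volume treated per hour = 49.9 m^3/h * 1000 = 49900 L/h
dose = 1652400 / 49900 = 33.1142 J/L

33.1142 J/L


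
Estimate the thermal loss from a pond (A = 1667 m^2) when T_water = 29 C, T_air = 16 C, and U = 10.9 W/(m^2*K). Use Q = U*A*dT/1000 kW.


Temperature difference dT = 29 - 16 = 13 K
Heat loss (W) = U * A * dT = 10.9 * 1667 * 13 = 236213.9 W
Convert to kW: 236213.9 / 1000 = 236.2139 kW

236.2139 kW


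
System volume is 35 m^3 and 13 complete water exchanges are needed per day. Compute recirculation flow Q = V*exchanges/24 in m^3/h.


Daily recirculation volume = 35 m^3 * 13 = 455 m^3/day
Flow rate Q = daily volume / 24 h = 455 / 24 = 18.9583 m^3/h

18.9583 m^3/h


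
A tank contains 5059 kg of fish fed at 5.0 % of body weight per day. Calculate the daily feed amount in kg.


Feeding rate fraction = 5.0% / 100 = 0.05
Daily feed = 5059 kg * 0.05 = 252.95 kg/day

252.95 kg/day


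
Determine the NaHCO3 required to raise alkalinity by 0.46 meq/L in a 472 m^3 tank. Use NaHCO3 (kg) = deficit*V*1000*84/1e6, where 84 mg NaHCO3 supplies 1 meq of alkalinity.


Tank volume in L = 472 m^3 * 1000 = 472000 L
Total meq required = 0.46 meq/L * 472000 L = 217120 meq
NaHCO3 mass = 217120 meq * 84 mg/meq / 1e6 = 18.2381 kg

18.2381 kg


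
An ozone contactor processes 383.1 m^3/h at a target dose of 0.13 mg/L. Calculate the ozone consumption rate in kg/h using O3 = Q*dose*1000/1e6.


O3 demand (mg/h) = Q * dose * 1000 = 383.1 * 0.13 * 1000 = 49803 mg/h
Convert mg to kg: 49803 / 1e6 = 0.049803 kg/h

0.049803 kg/h


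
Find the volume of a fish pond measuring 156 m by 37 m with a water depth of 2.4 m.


Base area = L * W = 156 * 37 = 5772 m^2
Volume = area * depth = 5772 * 2.4 = 13852.8 m^3

13852.8 m^3


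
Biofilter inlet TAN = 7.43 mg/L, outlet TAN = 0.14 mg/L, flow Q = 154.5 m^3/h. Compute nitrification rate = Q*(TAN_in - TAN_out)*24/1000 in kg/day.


Concentration drop: TAN_in - TAN_out = 7.43 - 0.14 = 7.29 mg/L
Hourly TAN removed = Q * dTAN = 154.5 m^3/h * 7.29 mg/L = 1126.305 g/h  (m^3/h * mg/L = g/h)
Daily TAN removed = 1126.305 * 24 = 27031.32 g/day
Convert to kg/day: 27031.32 / 1000 = 27.03132 kg/day

27.03132 kg/day


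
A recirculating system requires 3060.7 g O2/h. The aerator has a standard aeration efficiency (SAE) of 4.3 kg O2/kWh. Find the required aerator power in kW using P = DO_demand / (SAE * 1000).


SAE in g O2/kWh = 4.3 * 1000 = 4300 g/kWh
P = DO_demand / SAE_g = 3060.7 / 4300 = 0.711791 kW

0.711791 kW


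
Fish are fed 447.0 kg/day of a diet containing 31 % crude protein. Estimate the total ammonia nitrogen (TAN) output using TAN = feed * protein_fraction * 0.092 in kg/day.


Protein in feed = 447.0 * 31/100 = 138.57 kg/day
TAN = protein * 0.092 = 138.57 * 0.092 = 12.74844 kg/day

12.74844 kg/day


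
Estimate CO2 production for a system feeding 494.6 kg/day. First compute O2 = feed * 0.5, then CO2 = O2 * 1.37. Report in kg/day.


O2 = 494.6 * 0.5 = 247.3
CO2 = 247.3 * 1.37 = 338.801

338.801 kg/day


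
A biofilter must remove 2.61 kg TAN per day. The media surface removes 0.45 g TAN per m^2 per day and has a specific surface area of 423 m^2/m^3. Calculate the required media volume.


A = 2.61*1000 / 0.45 = 5800 m^2
V = 5800 / 423 = 13.7116

13.7116 m^3


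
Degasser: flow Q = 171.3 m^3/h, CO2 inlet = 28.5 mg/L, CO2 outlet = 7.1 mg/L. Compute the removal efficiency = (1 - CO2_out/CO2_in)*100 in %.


CO2_out / CO2_in = 7.1 / 28.5 = 0.24912281
Fraction remaining = 0.24912281
efficiency = (1 - 0.24912281) * 100 = 75.0877 %

75.0877 %


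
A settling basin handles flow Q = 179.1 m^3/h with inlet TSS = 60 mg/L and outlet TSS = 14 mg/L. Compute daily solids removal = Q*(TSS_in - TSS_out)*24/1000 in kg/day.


Concentration drop: TSS_in - TSS_out = 60 - 14 = 46 mg/L
Hourly solids removed = Q * dTSS = 179.1 m^3/h * 46 mg/L = 8238.6 g/h  (m^3/h * mg/L = g/h)
Daily solids removed = 8238.6 * 24 = 197726.4 g/day
Convert g to kg: 197726.4 / 1000 = 197.7264 kg/day

197.7264 kg/day


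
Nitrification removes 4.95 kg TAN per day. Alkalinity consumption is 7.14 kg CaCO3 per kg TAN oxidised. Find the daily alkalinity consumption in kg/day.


Alkalinity factor: 7.14 kg CaCO3 consumed per kg TAN nitrified
alk = 4.95 kg TAN * 7.14 = 35.343 kg CaCO3/day

35.343 kg CaCO3/day


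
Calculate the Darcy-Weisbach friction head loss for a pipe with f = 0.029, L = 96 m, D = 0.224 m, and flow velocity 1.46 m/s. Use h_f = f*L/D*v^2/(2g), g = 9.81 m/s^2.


v^2 = 1.46^2 = 2.1316 m^2/s^2
L/D = 96/0.224 = 428.57143
h_f = f*(L/D)*v^2/(2g) = 0.029 * 428.57143 * 2.1316 / 19.62 = 1.35029 m

1.35029 m


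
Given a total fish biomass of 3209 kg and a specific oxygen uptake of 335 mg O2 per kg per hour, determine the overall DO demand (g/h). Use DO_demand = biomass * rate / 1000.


Total O2 consumption (mg/h) = 3209 kg * 335 mg/(kg*h) = 1075015 mg/h
Convert to g/h: 1075015 / 1000 = 1075.015 g/h

1075.015 g/h


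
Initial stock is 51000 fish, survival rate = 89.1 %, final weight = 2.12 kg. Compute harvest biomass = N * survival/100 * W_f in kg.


Survivors = 51000 * 89.1/100 = 45441 fish
Harvest biomass = survivors * W_f = 45441 * 2.12 = 96334.92 kg

96334.92 kg


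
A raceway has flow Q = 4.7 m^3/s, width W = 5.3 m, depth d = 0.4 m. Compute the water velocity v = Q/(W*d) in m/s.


Cross-sectional area = W * d = 5.3 * 0.4 = 2.12 m^2
Velocity = Q / A = 4.7 / 2.12 = 2.21698 m/s

2.21698 m/s


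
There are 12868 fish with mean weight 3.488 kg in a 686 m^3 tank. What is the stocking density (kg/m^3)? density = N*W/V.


Total biomass = 12868 fish * 3.488 kg = 44883.584 kg
Density = total biomass / volume = 44883.584 / 686 = 65.428 kg/m^3

65.428 kg/m^3


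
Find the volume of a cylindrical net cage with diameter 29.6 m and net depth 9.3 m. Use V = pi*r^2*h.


r = d/2 = 29.6/2 = 14.8 m
Base area = pi*r^2 = pi*14.8^2 = 688.13445 m^2
Volume = 688.13445 * 9.3 = 6399.65 m^3

6399.65 m^3


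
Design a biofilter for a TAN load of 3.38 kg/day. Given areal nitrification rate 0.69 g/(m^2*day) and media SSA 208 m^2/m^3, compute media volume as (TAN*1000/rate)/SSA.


A = 3.38*1000 / 0.69 = 4898.5507 m^2
V = 4898.5507 / 208 = 23.5507

23.5507 m^3


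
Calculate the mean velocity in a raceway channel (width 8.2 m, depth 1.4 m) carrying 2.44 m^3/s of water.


Cross-sectional area = W * d = 8.2 * 1.4 = 11.48 m^2
Velocity = Q / A = 2.44 / 11.48 = 0.212544 m/s

0.212544 m/s


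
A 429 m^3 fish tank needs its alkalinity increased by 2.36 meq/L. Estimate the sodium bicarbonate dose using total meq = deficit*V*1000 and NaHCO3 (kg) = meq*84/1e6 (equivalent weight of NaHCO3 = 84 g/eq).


Tank volume in L = 429 m^3 * 1000 = 429000 L
Total meq required = 2.36 meq/L * 429000 L = 1012440 meq
NaHCO3 mass = 1012440 meq * 84 mg/meq / 1e6 = 85.045 kg

85.045 kg


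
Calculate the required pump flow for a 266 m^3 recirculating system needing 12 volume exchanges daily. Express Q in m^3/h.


Daily recirculation volume = 266 m^3 * 12 = 3192 m^3/day
Flow rate Q = daily volume / 24 h = 3192 / 24 = 133 m^3/h

133 m^3/h


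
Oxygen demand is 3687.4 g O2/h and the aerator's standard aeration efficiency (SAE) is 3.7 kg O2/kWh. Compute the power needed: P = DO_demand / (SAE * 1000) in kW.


SAE in g O2/kWh = 3.7 * 1000 = 3700 g/kWh
P = DO_demand / SAE_g = 3687.4 / 3700 = 0.996595 kW

0.996595 kW


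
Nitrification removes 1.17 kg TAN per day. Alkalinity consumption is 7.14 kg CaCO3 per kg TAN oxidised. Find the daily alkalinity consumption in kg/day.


Alkalinity factor: 7.14 kg CaCO3 consumed per kg TAN nitrified
alk = 1.17 kg TAN * 7.14 = 8.3538 kg CaCO3/day

8.3538 kg CaCO3/day


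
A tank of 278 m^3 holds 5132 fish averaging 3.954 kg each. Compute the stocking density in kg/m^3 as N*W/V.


Total biomass = 5132 fish * 3.954 kg = 20291.928 kg
Density = total biomass / volume = 20291.928 / 278 = 72.9925 kg/m^3

72.9925 kg/m^3


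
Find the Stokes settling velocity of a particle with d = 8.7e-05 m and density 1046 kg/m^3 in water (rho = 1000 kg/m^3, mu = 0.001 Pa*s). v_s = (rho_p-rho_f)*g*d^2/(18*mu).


Density difference: rho_p - rho_f = 1046 - 1000 = 46 kg/m^3
d^2 = (8.7e-05)^2 = 7.569e-09 m^2
Numerator = (rho_p - rho_f) * g * d^2 = 46 * 9.81 * 7.569e-09 = 3.4155869e-06
Denominator = 18 * mu = 18 * 0.001 = 0.018
v_s = 3.4155869e-06 / 0.018 = 1.89755e-04 m/s
Check: Re = rho_f * v_s * d / mu = 1000 * 1.89755e-04 * 8.7e-05 / 0.001 = 0.0165 < 1, so Stokes' law applies.

1.89755e-04 m/s


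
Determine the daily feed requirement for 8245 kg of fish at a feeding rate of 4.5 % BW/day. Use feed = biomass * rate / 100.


Feeding rate fraction = 4.5% / 100 = 0.045
Daily feed = 8245 kg * 0.045 = 371.025 kg/day

371.025 kg/day


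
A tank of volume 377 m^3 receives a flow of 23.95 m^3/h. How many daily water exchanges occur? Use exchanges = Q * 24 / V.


Daily flow volume = 23.95 m^3/h * 24 h = 574.8 m^3/day
Exchanges = daily flow / tank volume = 574.8 / 377 = 1.52467 exchanges/day

1.52467 exchanges/day


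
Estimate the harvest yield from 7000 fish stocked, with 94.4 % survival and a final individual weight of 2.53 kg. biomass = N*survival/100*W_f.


Survivors = 7000 * 94.4/100 = 6608 fish
Harvest biomass = survivors * W_f = 6608 * 2.53 = 16718.24 kg

16718.24 kg


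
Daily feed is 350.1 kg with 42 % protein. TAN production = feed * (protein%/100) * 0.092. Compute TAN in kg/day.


Protein in feed = 350.1 * 42/100 = 147.042 kg/day
TAN = protein * 0.092 = 147.042 * 0.092 = 13.527864 kg/day

13.527864 kg/day


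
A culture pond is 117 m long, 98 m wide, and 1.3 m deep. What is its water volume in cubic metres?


Base area = L * W = 117 * 98 = 11466 m^2
Volume = area * depth = 11466 * 1.3 = 14905.8 m^3

14905.8 m^3


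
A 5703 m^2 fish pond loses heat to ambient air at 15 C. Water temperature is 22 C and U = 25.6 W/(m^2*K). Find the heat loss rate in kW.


Temperature difference dT = 22 - 15 = 7 K
Heat loss (W) = U * A * dT = 25.6 * 5703 * 7 = 1021977.6 W
Convert to kW: 1021977.6 / 1000 = 1021.9776 kW

1021.9776 kW
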